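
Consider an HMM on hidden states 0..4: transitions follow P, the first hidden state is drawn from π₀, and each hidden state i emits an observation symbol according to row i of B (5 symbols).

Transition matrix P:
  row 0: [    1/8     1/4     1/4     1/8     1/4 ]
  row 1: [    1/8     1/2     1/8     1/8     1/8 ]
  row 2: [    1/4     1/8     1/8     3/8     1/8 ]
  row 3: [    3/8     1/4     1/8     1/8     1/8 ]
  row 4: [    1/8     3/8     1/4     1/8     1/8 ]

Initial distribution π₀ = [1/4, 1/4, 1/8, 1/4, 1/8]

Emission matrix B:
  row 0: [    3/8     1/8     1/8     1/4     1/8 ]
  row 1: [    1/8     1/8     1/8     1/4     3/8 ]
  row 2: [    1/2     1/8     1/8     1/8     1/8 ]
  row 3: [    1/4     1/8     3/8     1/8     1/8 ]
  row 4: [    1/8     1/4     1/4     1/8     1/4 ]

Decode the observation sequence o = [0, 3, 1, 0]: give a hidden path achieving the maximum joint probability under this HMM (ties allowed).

path = [3, 0, 4, 2]

t=0: δ = [9.375e-02, 3.125e-02, 6.250e-02, 6.250e-02, 1.562e-02]  (obs o_0=0)
t=1: δ = [5.859e-03, 5.859e-03, 2.930e-03, 2.930e-03, 2.930e-03]  ψ = [3, 0, 0, 2, 0]  (obs o_1=3)
t=2: δ = [1.373e-04, 3.662e-04, 1.831e-04, 1.373e-04, 3.662e-04]  ψ = [3, 1, 0, 2, 0]  (obs o_2=1)
t=3: δ = [1.931e-05, 2.289e-05, 4.578e-05, 1.717e-05, 5.722e-06]  ψ = [3, 1, 4, 2, 1]  (obs o_3=0)
backtrack: best end state = 2; path = [3, 0, 4, 2]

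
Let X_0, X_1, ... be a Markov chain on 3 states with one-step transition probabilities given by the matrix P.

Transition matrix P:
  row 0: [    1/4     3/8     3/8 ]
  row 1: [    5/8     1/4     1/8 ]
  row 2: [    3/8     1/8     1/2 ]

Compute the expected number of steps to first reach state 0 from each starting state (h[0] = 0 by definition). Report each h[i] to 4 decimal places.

First-step conditioning: h[0] = 0; for i ≠ 0, h[i] = 1 + Σ_k P[i][k]·h[k].
  h[1] = 1 + 1/4·h[1] + 1/8·h[2]
  h[2] = 1 + 1/8·h[1] + 1/2·h[2]
Solving the 2×2 linear system over states ≠ 0 gives exactly h = [0, 40/23, 56/23] (h[0] = 0 is the target).

h = [0.0000, 1.7391, 2.4348]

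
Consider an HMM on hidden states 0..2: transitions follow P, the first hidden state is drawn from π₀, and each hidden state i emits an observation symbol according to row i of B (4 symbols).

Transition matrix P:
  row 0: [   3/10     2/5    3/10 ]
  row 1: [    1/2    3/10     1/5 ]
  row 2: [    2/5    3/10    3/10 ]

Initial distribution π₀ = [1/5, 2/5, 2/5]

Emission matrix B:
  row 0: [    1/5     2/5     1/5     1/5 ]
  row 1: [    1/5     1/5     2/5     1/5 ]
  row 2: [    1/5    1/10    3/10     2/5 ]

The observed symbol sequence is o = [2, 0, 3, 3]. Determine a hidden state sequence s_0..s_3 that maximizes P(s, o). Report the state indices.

t=0: δ = [4.000e-02, 1.600e-01, 1.200e-01]  (obs o_0=2)
t=1: δ = [1.600e-02, 9.600e-03, 7.200e-03]  ψ = [1, 1, 2]  (obs o_1=0)
t=2: δ = [9.600e-04, 1.280e-03, 1.920e-03]  ψ = [0, 0, 0]  (obs o_2=3)
t=3: δ = [1.536e-04, 1.152e-04, 2.304e-04]  ψ = [2, 2, 2]  (obs o_3=3)
backtrack: best end state = 2; path = [1, 0, 2, 2]

path = [1, 0, 2, 2]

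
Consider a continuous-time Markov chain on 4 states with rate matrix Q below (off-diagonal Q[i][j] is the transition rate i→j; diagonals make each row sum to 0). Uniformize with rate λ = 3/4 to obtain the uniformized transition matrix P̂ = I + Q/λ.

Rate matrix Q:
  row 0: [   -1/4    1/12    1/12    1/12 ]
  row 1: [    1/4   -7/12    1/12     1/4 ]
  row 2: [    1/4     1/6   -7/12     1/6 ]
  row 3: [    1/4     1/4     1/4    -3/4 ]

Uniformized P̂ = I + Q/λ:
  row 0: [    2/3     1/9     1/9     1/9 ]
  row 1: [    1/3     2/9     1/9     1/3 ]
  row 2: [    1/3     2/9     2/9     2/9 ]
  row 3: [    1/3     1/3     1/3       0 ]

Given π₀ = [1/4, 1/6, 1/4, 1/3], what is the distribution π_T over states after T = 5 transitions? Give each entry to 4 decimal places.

t=0: π = [0.2500, 0.1667, 0.2500, 0.3333]
t=1: π = [0.4167, 0.2315, 0.2130, 0.1389]
t=2: π = [0.4722, 0.1914, 0.1656, 0.1708]
t=3: π = [0.4907, 0.1887, 0.1675, 0.1531]
t=4: π = [0.4969, 0.1847, 0.1637, 0.1547]
t=5: π = [0.4990, 0.1842, 0.1637, 0.1532]

π = [0.4990, 0.1842, 0.1637, 0.1532]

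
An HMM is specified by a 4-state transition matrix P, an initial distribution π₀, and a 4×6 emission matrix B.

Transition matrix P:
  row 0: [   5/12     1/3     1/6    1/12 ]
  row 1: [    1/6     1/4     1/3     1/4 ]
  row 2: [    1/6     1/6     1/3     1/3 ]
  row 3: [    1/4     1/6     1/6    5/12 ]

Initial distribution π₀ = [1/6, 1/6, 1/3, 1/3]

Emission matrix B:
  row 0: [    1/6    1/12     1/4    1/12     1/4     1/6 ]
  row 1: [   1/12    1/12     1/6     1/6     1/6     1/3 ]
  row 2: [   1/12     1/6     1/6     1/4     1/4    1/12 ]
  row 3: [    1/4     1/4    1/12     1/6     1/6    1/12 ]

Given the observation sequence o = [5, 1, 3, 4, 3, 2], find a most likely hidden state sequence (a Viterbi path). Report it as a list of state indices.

path = [1, 2, 2, 2, 2, 2]

t=0: δ = [2.778e-02, 5.556e-02, 2.778e-02, 2.778e-02]  (obs o_0=5)
t=1: δ = [9.645e-04, 1.157e-03, 3.086e-03, 3.472e-03]  ψ = [0, 1, 1, 1]  (obs o_1=1)
t=2: δ = [7.234e-05, 9.645e-05, 2.572e-04, 2.411e-04]  ψ = [3, 3, 2, 3]  (obs o_2=3)
t=3: δ = [1.507e-05, 7.144e-06, 2.143e-05, 1.674e-05]  ψ = [3, 2, 2, 3]  (obs o_3=4)
t=4: δ = [5.233e-07, 8.372e-07, 1.786e-06, 1.191e-06]  ψ = [0, 0, 2, 2]  (obs o_4=3)
t=5: δ = [7.442e-08, 4.961e-08, 9.923e-08, 4.961e-08]  ψ = [2, 2, 2, 2]  (obs o_5=2)
backtrack: best end state = 2; path = [1, 2, 2, 2, 2, 2]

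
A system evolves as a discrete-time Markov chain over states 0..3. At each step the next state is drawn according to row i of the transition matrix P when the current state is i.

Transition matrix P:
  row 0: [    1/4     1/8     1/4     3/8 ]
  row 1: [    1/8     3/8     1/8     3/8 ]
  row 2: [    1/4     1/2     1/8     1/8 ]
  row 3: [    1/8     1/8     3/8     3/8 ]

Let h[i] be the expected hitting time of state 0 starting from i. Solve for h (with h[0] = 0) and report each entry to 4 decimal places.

First-step conditioning: h[0] = 0; for i ≠ 0, h[i] = 1 + Σ_k P[i][k]·h[k].
  h[1] = 1 + 3/8·h[1] + 1/8·h[2] + 3/8·h[3]
  h[2] = 1 + 1/2·h[1] + 1/8·h[2] + 1/8·h[3]
  h[3] = 1 + 1/8·h[1] + 3/8·h[2] + 3/8·h[3]
Solving the 3×3 linear system over states ≠ 0 gives exactly h = [0, 272/41, 240/41, 264/41] (h[0] = 0 is the target).

h = [0.0000, 6.6341, 5.8537, 6.4390]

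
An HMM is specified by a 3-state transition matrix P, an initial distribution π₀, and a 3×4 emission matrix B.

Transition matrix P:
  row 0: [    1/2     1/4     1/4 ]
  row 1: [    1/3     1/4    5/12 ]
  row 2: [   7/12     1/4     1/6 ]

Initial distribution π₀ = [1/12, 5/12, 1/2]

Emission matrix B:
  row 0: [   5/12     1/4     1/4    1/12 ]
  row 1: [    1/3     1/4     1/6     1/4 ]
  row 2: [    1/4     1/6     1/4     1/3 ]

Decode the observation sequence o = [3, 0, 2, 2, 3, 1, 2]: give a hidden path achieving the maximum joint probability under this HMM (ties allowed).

t=0: δ = [6.944e-03, 1.042e-01, 1.667e-01]  (obs o_0=3)
t=1: δ = [4.051e-02, 1.389e-02, 1.085e-02]  ψ = [2, 2, 1]  (obs o_1=0)
t=2: δ = [5.064e-03, 1.688e-03, 2.532e-03]  ψ = [0, 0, 0]  (obs o_2=2)
t=3: δ = [6.330e-04, 2.110e-04, 3.165e-04]  ψ = [0, 0, 0]  (obs o_3=2)
t=4: δ = [2.637e-05, 3.956e-05, 5.275e-05]  ψ = [0, 0, 0]  (obs o_4=3)
t=5: δ = [7.692e-06, 3.297e-06, 2.747e-06]  ψ = [2, 2, 1]  (obs o_5=1)
t=6: δ = [9.615e-07, 3.205e-07, 4.808e-07]  ψ = [0, 0, 0]  (obs o_6=2)
backtrack: best end state = 0; path = [2, 0, 0, 0, 2, 0, 0]

path = [2, 0, 0, 0, 2, 0, 0]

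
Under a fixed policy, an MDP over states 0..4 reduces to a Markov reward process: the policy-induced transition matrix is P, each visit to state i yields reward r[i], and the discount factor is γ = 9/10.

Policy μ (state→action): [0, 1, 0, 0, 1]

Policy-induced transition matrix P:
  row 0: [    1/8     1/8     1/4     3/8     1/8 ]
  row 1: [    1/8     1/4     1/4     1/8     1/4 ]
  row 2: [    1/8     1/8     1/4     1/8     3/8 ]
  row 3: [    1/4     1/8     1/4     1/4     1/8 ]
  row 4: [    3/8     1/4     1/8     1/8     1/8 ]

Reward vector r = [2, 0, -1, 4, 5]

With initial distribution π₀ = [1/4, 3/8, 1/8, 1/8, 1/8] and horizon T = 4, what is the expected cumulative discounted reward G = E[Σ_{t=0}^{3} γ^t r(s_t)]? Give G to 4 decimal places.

t=0: π = [0.2500, 0.3750, 0.1250, 0.1250, 0.1250], E[r] = 1.5000, γ^t·E[r] = 1.500000, running G = 1.500000
t=1: π = [0.1719, 0.1875, 0.2344, 0.2031, 0.2031], E[r] = 1.9375, γ^t·E[r] = 1.743750, running G = 3.243750
t=2: π = [0.2012, 0.1738, 0.2246, 0.1934, 0.2070], E[r] = 1.9863, γ^t·E[r] = 1.608926, running G = 4.852676
t=3: π = [0.2009, 0.1726, 0.2241, 0.1995, 0.2029], E[r] = 1.9900, γ^t·E[r] = 1.450703, running G = 6.303379

G = 6.3034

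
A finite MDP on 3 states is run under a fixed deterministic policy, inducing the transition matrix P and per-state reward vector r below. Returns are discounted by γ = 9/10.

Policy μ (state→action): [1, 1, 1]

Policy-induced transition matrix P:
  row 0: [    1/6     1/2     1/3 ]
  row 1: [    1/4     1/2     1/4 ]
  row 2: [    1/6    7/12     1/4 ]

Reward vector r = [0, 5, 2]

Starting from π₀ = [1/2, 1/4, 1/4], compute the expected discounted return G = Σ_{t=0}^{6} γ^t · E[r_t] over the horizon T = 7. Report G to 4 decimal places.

t=0: π = [0.5000, 0.2500, 0.2500], E[r] = 1.7500, γ^t·E[r] = 1.750000, running G = 1.750000
t=1: π = [0.1875, 0.5208, 0.2917], E[r] = 3.1875, γ^t·E[r] = 2.868750, running G = 4.618750
t=2: π = [0.2101, 0.5243, 0.2656], E[r] = 3.1528, γ^t·E[r] = 2.553750, running G = 7.172500
t=3: π = [0.2104, 0.5221, 0.2675], E[r] = 3.1457, γ^t·E[r] = 2.293207, running G = 9.465707
t=4: π = [0.2102, 0.5223, 0.2675], E[r] = 3.1465, γ^t·E[r] = 2.064432, running G = 11.530139
t=5: π = [0.2102, 0.5223, 0.2675], E[r] = 3.1465, γ^t·E[r] = 1.857977, running G = 13.388116
t=6: π = [0.2102, 0.5223, 0.2675], E[r] = 3.1465, γ^t·E[r] = 1.672177, running G = 15.060293

G = 15.0603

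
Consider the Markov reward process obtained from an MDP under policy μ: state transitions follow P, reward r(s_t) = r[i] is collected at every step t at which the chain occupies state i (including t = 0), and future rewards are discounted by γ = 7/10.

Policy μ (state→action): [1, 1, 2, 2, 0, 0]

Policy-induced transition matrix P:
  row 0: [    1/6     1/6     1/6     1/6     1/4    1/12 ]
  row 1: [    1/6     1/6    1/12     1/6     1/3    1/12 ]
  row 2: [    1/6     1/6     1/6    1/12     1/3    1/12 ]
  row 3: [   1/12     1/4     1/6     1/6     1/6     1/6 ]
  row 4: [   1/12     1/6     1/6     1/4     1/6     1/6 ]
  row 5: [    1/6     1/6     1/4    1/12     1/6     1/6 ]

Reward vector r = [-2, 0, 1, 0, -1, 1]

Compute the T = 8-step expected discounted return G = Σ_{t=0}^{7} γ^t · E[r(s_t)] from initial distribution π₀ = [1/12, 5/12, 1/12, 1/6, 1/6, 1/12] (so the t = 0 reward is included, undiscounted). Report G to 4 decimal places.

t=0: π = [0.0833, 0.4167, 0.0833, 0.1667, 0.1667, 0.0833], E[r] = -0.1667, γ^t·E[r] = -0.166667, running G = -0.166667
t=1: π = [0.1389, 0.1806, 0.1389, 0.1667, 0.2569, 0.1181], E[r] = -0.2778, γ^t·E[r] = -0.194444, running G = -0.361111
t=2: π = [0.1314, 0.1806, 0.1615, 0.1667, 0.2315, 0.1285], E[r] = -0.2043, γ^t·E[r] = -0.100098, running G = -0.461209
t=3: π = [0.1335, 0.1806, 0.1623, 0.1618, 0.2346, 0.1272], E[r] = -0.2120, γ^t·E[r] = -0.072732, running G = -0.533942
t=4: π = [0.1336, 0.1801, 0.1622, 0.1621, 0.2349, 0.1270], E[r] = -0.2130, γ^t·E[r] = -0.051144, running G = -0.585085
t=5: π = [0.1336, 0.1802, 0.1622, 0.1621, 0.2349, 0.1270], E[r] = -0.2128, γ^t·E[r] = -0.035764, running G = -0.620849
t=6: π = [0.1336, 0.1802, 0.1622, 0.1621, 0.2349, 0.1270], E[r] = -0.2128, γ^t·E[r] = -0.025035, running G = -0.645885
t=7: π = [0.1336, 0.1802, 0.1622, 0.1621, 0.2349, 0.1270], E[r] = -0.2128, γ^t·E[r] = -0.017525, running G = -0.663409

G = -0.6634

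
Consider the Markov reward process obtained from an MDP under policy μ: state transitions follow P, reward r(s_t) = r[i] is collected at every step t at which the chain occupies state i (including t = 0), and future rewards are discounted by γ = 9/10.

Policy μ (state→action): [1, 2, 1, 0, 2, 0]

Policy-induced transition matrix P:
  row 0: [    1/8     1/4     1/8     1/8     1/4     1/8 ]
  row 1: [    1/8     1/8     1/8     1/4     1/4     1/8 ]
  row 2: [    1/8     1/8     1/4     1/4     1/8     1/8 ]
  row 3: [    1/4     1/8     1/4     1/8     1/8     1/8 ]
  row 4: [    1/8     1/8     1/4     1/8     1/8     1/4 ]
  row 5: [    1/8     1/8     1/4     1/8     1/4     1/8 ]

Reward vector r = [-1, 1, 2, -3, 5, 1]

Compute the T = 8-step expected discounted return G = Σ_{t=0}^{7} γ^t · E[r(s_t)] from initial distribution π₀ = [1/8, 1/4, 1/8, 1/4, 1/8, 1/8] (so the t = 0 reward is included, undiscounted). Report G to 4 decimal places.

t=0: π = [0.1250, 0.2500, 0.1250, 0.2500, 0.1250, 0.1250], E[r] = 0.3750, γ^t·E[r] = 0.375000, running G = 0.375000
t=1: π = [0.1563, 0.1406, 0.2031, 0.1719, 0.1875, 0.1406], E[r] = 0.9531, γ^t·E[r] = 0.857813, running G = 1.232813
t=2: π = [0.1465, 0.1445, 0.2129, 0.1680, 0.1797, 0.1484], E[r] = 0.9668, γ^t·E[r] = 0.783105, running G = 2.015918
t=3: π = [0.1460, 0.1433, 0.2136, 0.1697, 0.1799, 0.1475], E[r] = 0.9626, γ^t·E[r] = 0.701769, running G = 2.717687
t=4: π = [0.1462, 0.1432, 0.2138, 0.1696, 0.1796, 0.1475], E[r] = 0.9613, γ^t·E[r] = 0.630731, running G = 3.348419
t=5: π = [0.1462, 0.1433, 0.2138, 0.1696, 0.1796, 0.1474], E[r] = 0.9613, γ^t·E[r] = 0.567665, running G = 3.916084
t=6: π = [0.1462, 0.1433, 0.2138, 0.1696, 0.1796, 0.1475], E[r] = 0.9613, γ^t·E[r] = 0.510887, running G = 4.426970
t=7: π = [0.1462, 0.1433, 0.2138, 0.1696, 0.1796, 0.1475], E[r] = 0.9613, γ^t·E[r] = 0.459800, running G = 4.886770

G = 4.8868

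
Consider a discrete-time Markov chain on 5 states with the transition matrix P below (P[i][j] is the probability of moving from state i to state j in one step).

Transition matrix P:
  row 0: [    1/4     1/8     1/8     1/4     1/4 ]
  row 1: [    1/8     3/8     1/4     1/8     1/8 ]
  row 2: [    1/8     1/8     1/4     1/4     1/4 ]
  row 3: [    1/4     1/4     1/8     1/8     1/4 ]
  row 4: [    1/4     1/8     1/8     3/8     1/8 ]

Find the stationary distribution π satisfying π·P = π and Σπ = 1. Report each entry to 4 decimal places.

Balance equations π_j = Σ_i π_i·P[i][j]:
  π_0 = 1/4·π_0 + 1/8·π_1 + 1/8·π_2 + 1/4·π_3 + 1/4·π_4
  π_1 = 1/8·π_0 + 3/8·π_1 + 1/8·π_2 + 1/4·π_3 + 1/8·π_4
  π_2 = 1/8·π_0 + 1/4·π_1 + 1/4·π_2 + 1/8·π_3 + 1/8·π_4
  π_3 = 1/4·π_0 + 1/8·π_1 + 1/4·π_2 + 1/8·π_3 + 3/8·π_4
  normalize: π_0 + π_1 + π_2 + π_3 + π_4 = 1
Solving the linear system gives exactly π = [705/3472, 101/496, 597/3472, 55/248, 99/496].

π = [0.2031, 0.2036, 0.1719, 0.2218, 0.1996]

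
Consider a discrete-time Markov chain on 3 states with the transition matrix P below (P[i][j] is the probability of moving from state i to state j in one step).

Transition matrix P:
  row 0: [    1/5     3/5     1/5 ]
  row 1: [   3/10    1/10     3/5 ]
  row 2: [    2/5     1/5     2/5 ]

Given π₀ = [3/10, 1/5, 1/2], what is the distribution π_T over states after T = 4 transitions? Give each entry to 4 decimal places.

π = [0.3089, 0.2943, 0.3967]

t=0: π = [0.3000, 0.2000, 0.5000]
t=1: π = [0.3200, 0.3000, 0.3800]
t=2: π = [0.3060, 0.2980, 0.3960]
t=3: π = [0.3090, 0.2926, 0.3984]
t=4: π = [0.3089, 0.2943, 0.3967]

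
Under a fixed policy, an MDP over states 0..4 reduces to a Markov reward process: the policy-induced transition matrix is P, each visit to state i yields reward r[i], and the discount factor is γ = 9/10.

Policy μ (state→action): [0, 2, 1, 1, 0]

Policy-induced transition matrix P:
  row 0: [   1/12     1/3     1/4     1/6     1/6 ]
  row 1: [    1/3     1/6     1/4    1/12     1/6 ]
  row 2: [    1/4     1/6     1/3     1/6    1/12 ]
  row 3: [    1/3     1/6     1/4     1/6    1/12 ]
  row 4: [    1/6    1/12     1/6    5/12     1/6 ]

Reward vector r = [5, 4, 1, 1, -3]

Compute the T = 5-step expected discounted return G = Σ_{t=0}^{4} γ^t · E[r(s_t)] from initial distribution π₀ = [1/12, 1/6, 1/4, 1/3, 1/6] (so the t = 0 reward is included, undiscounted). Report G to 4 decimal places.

G = 7.4165

t=0: π = [0.0833, 0.1667, 0.2500, 0.3333, 0.1667], E[r] = 1.1667, γ^t·E[r] = 1.166667, running G = 1.166667
t=1: π = [0.2639, 0.1667, 0.2569, 0.1944, 0.1181], E[r] = 2.0833, γ^t·E[r] = 1.875000, running G = 3.041667
t=2: π = [0.2263, 0.2008, 0.2616, 0.1823, 0.1291], E[r] = 1.9913, γ^t·E[r] = 1.612969, running G = 4.654635
t=3: π = [0.2335, 0.1936, 0.2610, 0.1822, 0.1297], E[r] = 1.9960, γ^t·E[r] = 1.455082, running G = 6.109717
t=4: π = [0.2316, 0.1948, 0.2609, 0.1830, 0.1297], E[r] = 1.9918, γ^t·E[r] = 1.306818, running G = 7.416536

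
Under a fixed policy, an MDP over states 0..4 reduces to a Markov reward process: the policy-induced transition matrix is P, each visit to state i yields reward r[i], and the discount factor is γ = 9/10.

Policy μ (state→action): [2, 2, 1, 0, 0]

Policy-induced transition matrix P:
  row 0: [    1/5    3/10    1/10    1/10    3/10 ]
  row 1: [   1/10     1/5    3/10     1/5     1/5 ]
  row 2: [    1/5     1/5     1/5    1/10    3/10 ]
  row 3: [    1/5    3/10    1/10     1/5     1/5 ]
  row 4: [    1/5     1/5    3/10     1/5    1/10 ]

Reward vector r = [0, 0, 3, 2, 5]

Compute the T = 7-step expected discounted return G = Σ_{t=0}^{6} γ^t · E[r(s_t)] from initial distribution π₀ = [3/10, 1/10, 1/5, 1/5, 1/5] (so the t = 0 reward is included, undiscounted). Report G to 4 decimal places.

G = 10.5611

t=0: π = [0.3000, 0.1000, 0.2000, 0.2000, 0.2000], E[r] = 2.0000, γ^t·E[r] = 2.000000, running G = 2.000000
t=1: π = [0.1900, 0.2500, 0.1800, 0.1500, 0.2300], E[r] = 1.9900, γ^t·E[r] = 1.791000, running G = 3.791000
t=2: π = [0.1750, 0.2340, 0.2140, 0.1630, 0.2140], E[r] = 2.0380, γ^t·E[r] = 1.650780, running G = 5.441780
t=3: π = [0.1766, 0.2338, 0.2110, 0.1611, 0.2175], E[r] = 2.0427, γ^t·E[r] = 1.489128, running G = 6.930908
t=4: π = [0.1766, 0.2338, 0.2114, 0.1612, 0.2170], E[r] = 2.0416, γ^t·E[r] = 1.339500, running G = 8.270409
t=5: π = [0.1766, 0.2338, 0.2113, 0.1612, 0.2171], E[r] = 2.0418, γ^t·E[r] = 1.205642, running G = 9.476050
t=6: π = [0.1766, 0.2338, 0.2113, 0.1612, 0.2171], E[r] = 2.0417, γ^t·E[r] = 1.085066, running G = 10.561117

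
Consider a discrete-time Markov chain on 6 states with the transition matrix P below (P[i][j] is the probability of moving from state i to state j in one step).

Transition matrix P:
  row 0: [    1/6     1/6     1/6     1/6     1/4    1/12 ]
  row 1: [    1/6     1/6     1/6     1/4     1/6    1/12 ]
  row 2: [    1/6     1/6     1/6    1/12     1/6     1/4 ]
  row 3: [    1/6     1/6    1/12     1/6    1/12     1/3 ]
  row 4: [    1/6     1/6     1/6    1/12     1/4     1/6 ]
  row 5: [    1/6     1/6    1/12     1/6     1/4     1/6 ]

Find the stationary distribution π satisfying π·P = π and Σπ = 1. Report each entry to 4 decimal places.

Balance equations π_j = Σ_i π_i·P[i][j]:
  π_0 = 1/6·π_0 + 1/6·π_1 + 1/6·π_2 + 1/6·π_3 + 1/6·π_4 + 1/6·π_5
  π_1 = 1/6·π_0 + 1/6·π_1 + 1/6·π_2 + 1/6·π_3 + 1/6·π_4 + 1/6·π_5
  π_2 = 1/6·π_0 + 1/6·π_1 + 1/6·π_2 + 1/12·π_3 + 1/6·π_4 + 1/12·π_5
  π_3 = 1/6·π_0 + 1/4·π_1 + 1/12·π_2 + 1/6·π_3 + 1/12·π_4 + 1/6·π_5
  π_4 = 1/4·π_0 + 1/6·π_1 + 1/6·π_2 + 1/12·π_3 + 1/4·π_4 + 1/4·π_5
  normalize: π_0 + π_1 + π_2 + π_3 + π_4 + π_5 = 1
Solving the linear system gives exactly π = [1/6, 1/6, 73/524, 479/3144, 313/1572, 553/3144].

π = [0.1667, 0.1667, 0.1393, 0.1524, 0.1991, 0.1759]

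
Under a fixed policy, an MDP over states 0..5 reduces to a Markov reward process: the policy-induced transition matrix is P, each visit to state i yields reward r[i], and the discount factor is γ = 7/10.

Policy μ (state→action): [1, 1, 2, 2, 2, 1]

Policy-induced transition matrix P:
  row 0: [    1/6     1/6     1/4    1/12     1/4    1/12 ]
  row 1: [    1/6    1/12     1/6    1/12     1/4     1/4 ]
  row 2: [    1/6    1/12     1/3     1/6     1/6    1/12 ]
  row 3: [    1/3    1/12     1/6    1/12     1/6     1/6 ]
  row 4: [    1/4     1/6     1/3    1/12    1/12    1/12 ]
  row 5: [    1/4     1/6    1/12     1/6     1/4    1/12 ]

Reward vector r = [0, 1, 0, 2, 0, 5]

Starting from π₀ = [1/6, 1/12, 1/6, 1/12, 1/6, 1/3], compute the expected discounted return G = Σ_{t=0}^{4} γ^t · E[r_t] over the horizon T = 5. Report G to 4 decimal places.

G = 3.5471

t=0: π = [0.1667, 0.0833, 0.1667, 0.0833, 0.1667, 0.3333], E[r] = 1.9167, γ^t·E[r] = 1.916667, running G = 1.916667
t=1: π = [0.2222, 0.1389, 0.2083, 0.1250, 0.2014, 0.1042], E[r] = 0.9097, γ^t·E[r] = 0.636806, running G = 2.553472
t=2: π = [0.2130, 0.1273, 0.2448, 0.1094, 0.1887, 0.1169], E[r] = 0.9306, γ^t·E[r] = 0.455972, running G = 3.009444
t=3: π = [0.2104, 0.1265, 0.2469, 0.1135, 0.1890, 0.1137], E[r] = 0.9218, γ^t·E[r] = 0.316187, running G = 3.325631
t=4: π = [0.2108, 0.1261, 0.2474, 0.1134, 0.1885, 0.1139], E[r] = 0.9223, γ^t·E[r] = 0.221433, running G = 3.547064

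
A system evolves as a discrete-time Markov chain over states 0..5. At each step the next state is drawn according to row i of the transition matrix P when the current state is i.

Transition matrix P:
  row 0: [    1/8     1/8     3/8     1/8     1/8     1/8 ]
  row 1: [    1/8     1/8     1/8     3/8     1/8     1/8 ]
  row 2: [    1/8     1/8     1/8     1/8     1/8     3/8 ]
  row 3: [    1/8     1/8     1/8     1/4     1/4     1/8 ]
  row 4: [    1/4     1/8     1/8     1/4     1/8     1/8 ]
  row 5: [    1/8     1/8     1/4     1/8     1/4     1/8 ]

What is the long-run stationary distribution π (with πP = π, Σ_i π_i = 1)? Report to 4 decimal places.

Balance equations π_j = Σ_i π_i·P[i][j]:
  π_0 = 1/8·π_0 + 1/8·π_1 + 1/8·π_2 + 1/8·π_3 + 1/4·π_4 + 1/8·π_5
  π_1 = 1/8·π_0 + 1/8·π_1 + 1/8·π_2 + 1/8·π_3 + 1/8·π_4 + 1/8·π_5
  π_2 = 3/8·π_0 + 1/8·π_1 + 1/8·π_2 + 1/8·π_3 + 1/8·π_4 + 1/4·π_5
  π_3 = 1/8·π_0 + 3/8·π_1 + 1/8·π_2 + 1/4·π_3 + 1/4·π_4 + 1/8·π_5
  π_4 = 1/8·π_0 + 1/8·π_1 + 1/8·π_2 + 1/4·π_3 + 1/8·π_4 + 1/4·π_5
  normalize: π_0 + π_1 + π_2 + π_3 + π_4 + π_5 = 1
Solving the linear system gives exactly π = [887/6056, 1/8, 277/1514, 615/3028, 130/757, 517/3028].

π = [0.1465, 0.1250, 0.1830, 0.2031, 0.1717, 0.1707]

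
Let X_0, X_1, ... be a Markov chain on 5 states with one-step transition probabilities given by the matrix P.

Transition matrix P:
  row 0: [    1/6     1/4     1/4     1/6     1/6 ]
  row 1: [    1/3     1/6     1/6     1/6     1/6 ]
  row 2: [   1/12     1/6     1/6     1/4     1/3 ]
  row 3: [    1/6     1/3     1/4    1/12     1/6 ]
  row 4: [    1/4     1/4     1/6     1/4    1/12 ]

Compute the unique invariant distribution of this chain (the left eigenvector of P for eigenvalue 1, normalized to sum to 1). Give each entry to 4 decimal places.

π = [0.2037, 0.2296, 0.1989, 0.1833, 0.1844]

Balance equations π_j = Σ_i π_i·P[i][j]:
  π_0 = 1/6·π_0 + 1/3·π_1 + 1/12·π_2 + 1/6·π_3 + 1/4·π_4
  π_1 = 1/4·π_0 + 1/6·π_1 + 1/6·π_2 + 1/3·π_3 + 1/4·π_4
  π_2 = 1/4·π_0 + 1/6·π_1 + 1/6·π_2 + 1/4·π_3 + 1/6·π_4
  π_3 = 1/6·π_0 + 1/6·π_1 + 1/4·π_2 + 1/12·π_3 + 1/4·π_4
  normalize: π_0 + π_1 + π_2 + π_3 + π_4 = 1
Solving the linear system gives exactly π = [5856/28745, 6599/28745, 5718/28745, 1054/5749, 5302/28745].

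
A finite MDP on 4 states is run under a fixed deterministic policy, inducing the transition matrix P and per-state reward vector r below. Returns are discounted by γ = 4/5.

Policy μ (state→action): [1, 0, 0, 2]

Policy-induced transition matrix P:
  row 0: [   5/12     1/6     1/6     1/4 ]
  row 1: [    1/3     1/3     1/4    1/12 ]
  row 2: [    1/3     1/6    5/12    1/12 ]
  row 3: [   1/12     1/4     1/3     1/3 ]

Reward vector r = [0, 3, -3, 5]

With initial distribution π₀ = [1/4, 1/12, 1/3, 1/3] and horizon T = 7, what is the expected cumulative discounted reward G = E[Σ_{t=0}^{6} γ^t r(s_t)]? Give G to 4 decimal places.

G = 2.9739

t=0: π = [0.2500, 0.0833, 0.3333, 0.3333], E[r] = 0.9167, γ^t·E[r] = 0.916667, running G = 0.916667
t=1: π = [0.2708, 0.2083, 0.3125, 0.2083], E[r] = 0.7292, γ^t·E[r] = 0.583333, running G = 1.500000
t=2: π = [0.3038, 0.2188, 0.2969, 0.1806], E[r] = 0.6684, γ^t·E[r] = 0.427778, running G = 1.927778
t=3: π = [0.3135, 0.2182, 0.2892, 0.1791], E[r] = 0.6824, γ^t·E[r] = 0.349407, running G = 2.277185
t=4: π = [0.3147, 0.2180, 0.2870, 0.1804], E[r] = 0.6947, γ^t·E[r] = 0.284538, running G = 2.561723
t=5: π = [0.3145, 0.2180, 0.2866, 0.1809], E[r] = 0.6985, γ^t·E[r] = 0.228885, running G = 2.790609
t=6: π = [0.3143, 0.2181, 0.2866, 0.1810], E[r] = 0.6991, γ^t·E[r] = 0.183270, running G = 2.973878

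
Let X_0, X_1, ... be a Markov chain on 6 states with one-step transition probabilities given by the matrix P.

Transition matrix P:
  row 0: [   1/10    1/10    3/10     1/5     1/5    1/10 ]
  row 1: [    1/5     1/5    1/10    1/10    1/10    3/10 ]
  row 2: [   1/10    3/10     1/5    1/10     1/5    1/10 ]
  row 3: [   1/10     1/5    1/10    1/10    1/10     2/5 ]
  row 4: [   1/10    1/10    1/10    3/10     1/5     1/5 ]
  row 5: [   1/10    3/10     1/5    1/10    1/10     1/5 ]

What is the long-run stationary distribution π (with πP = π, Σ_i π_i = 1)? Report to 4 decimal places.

Balance equations π_j = Σ_i π_i·P[i][j]:
  π_0 = 1/10·π_0 + 1/5·π_1 + 1/10·π_2 + 1/10·π_3 + 1/10·π_4 + 1/10·π_5
  π_1 = 1/10·π_0 + 1/5·π_1 + 3/10·π_2 + 1/5·π_3 + 1/10·π_4 + 3/10·π_5
  π_2 = 3/10·π_0 + 1/10·π_1 + 1/5·π_2 + 1/10·π_3 + 1/10·π_4 + 1/5·π_5
  π_3 = 1/5·π_0 + 1/10·π_1 + 1/10·π_2 + 1/10·π_3 + 3/10·π_4 + 1/10·π_5
  π_4 = 1/5·π_0 + 1/10·π_1 + 1/5·π_2 + 1/10·π_3 + 1/5·π_4 + 1/10·π_5
  normalize: π_0 + π_1 + π_2 + π_3 + π_4 + π_5 = 1
Solving the linear system gives exactly π = [243/2005, 85/401, 326/2005, 282/2005, 286/2005, 443/2005].

π = [0.1212, 0.2120, 0.1626, 0.1406, 0.1426, 0.2209]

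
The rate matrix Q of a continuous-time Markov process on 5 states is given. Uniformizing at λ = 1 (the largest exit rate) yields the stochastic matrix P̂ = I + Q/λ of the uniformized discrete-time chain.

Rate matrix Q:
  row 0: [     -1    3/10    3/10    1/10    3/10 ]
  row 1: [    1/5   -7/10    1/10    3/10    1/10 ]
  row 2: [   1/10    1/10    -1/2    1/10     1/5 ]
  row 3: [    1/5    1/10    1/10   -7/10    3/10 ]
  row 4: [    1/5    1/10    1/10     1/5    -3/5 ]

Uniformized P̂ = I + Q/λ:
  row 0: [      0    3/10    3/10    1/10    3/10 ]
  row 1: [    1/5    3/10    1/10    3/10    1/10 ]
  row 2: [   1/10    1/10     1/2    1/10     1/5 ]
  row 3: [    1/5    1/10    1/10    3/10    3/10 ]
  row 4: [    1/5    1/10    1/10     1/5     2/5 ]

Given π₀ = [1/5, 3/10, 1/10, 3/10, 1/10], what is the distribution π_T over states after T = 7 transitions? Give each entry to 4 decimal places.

t=0: π = [0.2000, 0.3000, 0.1000, 0.3000, 0.1000]
t=1: π = [0.1500, 0.2000, 0.1800, 0.2300, 0.2400]
t=2: π = [0.1520, 0.1700, 0.2020, 0.2100, 0.2660]
t=3: π = [0.1494, 0.1644, 0.2112, 0.2026, 0.2724]
t=4: π = [0.1490, 0.1628, 0.2144, 0.2006, 0.2732]
t=5: π = [0.1488, 0.1624, 0.2155, 0.2000, 0.2733]
t=6: π = [0.1487, 0.1622, 0.2160, 0.1998, 0.2733]
t=7: π = [0.1487, 0.1622, 0.2161, 0.1997, 0.2733]

π = [0.1487, 0.1622, 0.2161, 0.1997, 0.2733]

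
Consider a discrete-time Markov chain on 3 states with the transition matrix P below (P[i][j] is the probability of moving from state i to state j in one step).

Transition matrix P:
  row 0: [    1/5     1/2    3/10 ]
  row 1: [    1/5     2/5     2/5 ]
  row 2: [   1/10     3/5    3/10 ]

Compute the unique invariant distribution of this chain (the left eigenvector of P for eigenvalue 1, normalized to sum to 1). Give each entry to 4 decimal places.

Balance equations π_j = Σ_i π_i·P[i][j]:
  π_0 = 1/5·π_0 + 1/5·π_1 + 1/10·π_2
  π_1 = 1/2·π_0 + 2/5·π_1 + 3/5·π_2
  normalize: π_0 + π_1 + π_2 = 1
Solving the linear system gives exactly π = [18/109, 53/109, 38/109].

π = [0.1651, 0.4862, 0.3486]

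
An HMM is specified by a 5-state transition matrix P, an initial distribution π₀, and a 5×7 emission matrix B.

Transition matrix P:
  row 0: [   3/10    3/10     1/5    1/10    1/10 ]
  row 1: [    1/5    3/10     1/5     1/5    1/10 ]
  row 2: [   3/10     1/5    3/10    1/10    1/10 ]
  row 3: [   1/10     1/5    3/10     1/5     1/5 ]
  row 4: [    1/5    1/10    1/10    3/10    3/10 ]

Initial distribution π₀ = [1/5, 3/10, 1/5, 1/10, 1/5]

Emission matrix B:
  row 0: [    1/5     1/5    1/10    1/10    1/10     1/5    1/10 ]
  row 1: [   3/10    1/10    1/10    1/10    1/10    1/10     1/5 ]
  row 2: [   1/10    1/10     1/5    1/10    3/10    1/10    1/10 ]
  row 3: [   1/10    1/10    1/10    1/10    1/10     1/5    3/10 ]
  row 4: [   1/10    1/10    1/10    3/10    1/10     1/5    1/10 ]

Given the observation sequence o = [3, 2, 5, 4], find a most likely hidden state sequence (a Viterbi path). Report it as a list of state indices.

path = [4, 4, 3, 2]

t=0: δ = [2.000e-02, 3.000e-02, 2.000e-02, 1.000e-02, 6.000e-02]  (obs o_0=3)
t=1: δ = [1.200e-03, 9.000e-04, 1.200e-03, 1.800e-03, 1.800e-03]  ψ = [4, 1, 1, 4, 4]  (obs o_1=2)
t=2: δ = [7.200e-05, 3.600e-05, 5.400e-05, 1.080e-04, 1.080e-04]  ψ = [0, 0, 3, 4, 4]  (obs o_2=5)
t=3: δ = [2.160e-06, 2.160e-06, 9.720e-06, 3.240e-06, 3.240e-06]  ψ = [0, 0, 3, 4, 4]  (obs o_3=4)
backtrack: best end state = 2; path = [4, 4, 3, 2]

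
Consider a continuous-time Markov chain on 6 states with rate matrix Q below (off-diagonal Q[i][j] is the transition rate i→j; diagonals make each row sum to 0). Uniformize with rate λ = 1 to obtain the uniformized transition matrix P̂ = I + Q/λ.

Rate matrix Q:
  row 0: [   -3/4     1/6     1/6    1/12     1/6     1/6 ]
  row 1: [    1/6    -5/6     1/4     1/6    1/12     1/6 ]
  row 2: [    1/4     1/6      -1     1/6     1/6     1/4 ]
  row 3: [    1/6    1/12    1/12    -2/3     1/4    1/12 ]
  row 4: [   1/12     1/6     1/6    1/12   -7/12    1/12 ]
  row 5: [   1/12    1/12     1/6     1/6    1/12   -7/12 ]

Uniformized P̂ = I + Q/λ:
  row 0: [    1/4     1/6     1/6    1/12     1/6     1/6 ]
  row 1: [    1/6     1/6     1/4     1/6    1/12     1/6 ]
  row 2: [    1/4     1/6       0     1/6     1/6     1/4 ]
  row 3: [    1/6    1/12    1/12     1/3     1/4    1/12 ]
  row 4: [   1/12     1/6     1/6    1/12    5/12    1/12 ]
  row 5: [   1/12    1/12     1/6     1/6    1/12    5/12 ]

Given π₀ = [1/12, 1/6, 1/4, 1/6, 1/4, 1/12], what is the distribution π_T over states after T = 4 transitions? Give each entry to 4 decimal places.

π = [0.1583, 0.1369, 0.1411, 0.1635, 0.2039, 0.1964]

t=0: π = [0.0833, 0.1667, 0.2500, 0.1667, 0.2500, 0.0833]
t=1: π = [0.1667, 0.1458, 0.1250, 0.1667, 0.2222, 0.1736]
t=2: π = [0.1580, 0.1383, 0.1441, 0.1620, 0.2095, 0.1881]
t=3: π = [0.1587, 0.1375, 0.1407, 0.1630, 0.2053, 0.1947]
t=4: π = [0.1583, 0.1369, 0.1411, 0.1635, 0.2039, 0.1964]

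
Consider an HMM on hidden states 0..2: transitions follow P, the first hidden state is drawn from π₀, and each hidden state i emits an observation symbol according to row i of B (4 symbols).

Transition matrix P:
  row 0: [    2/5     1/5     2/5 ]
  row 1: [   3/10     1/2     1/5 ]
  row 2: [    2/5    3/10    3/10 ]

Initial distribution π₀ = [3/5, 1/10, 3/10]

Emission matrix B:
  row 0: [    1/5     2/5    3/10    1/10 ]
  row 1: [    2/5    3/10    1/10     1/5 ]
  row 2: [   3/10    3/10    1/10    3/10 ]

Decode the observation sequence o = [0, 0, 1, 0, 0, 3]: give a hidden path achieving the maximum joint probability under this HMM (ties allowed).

path = [2, 1, 1, 1, 1, 1]

t=0: δ = [1.200e-01, 4.000e-02, 9.000e-02]  (obs o_0=0)
t=1: δ = [9.600e-03, 1.080e-02, 1.440e-02]  ψ = [0, 2, 0]  (obs o_1=0)
t=2: δ = [2.304e-03, 1.620e-03, 1.296e-03]  ψ = [2, 1, 2]  (obs o_2=1)
t=3: δ = [1.843e-04, 3.240e-04, 2.765e-04]  ψ = [0, 1, 0]  (obs o_3=0)
t=4: δ = [2.212e-05, 6.480e-05, 2.488e-05]  ψ = [2, 1, 2]  (obs o_4=0)
t=5: δ = [1.944e-06, 6.480e-06, 3.888e-06]  ψ = [1, 1, 1]  (obs o_5=3)
backtrack: best end state = 1; path = [2, 1, 1, 1, 1, 1]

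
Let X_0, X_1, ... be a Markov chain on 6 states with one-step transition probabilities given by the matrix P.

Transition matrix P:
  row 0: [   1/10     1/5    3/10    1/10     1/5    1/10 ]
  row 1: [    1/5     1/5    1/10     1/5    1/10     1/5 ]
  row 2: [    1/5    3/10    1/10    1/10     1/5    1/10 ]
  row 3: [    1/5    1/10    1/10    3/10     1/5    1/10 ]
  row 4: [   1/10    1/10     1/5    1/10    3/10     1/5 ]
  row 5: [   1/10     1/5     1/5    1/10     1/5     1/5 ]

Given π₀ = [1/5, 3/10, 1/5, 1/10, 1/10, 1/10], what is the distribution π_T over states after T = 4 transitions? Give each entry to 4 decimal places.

π = [0.1495, 0.1816, 0.1655, 0.1478, 0.2020, 0.1537]

t=0: π = [0.2000, 0.3000, 0.2000, 0.1000, 0.1000, 0.1000]
t=1: π = [0.1600, 0.2000, 0.1600, 0.1500, 0.1800, 0.1500]
t=2: π = [0.1510, 0.1830, 0.1650, 0.1500, 0.1980, 0.1530]
t=3: π = [0.1498, 0.1817, 0.1653, 0.1483, 0.2015, 0.1534]
t=4: π = [0.1495, 0.1816, 0.1655, 0.1478, 0.2020, 0.1537]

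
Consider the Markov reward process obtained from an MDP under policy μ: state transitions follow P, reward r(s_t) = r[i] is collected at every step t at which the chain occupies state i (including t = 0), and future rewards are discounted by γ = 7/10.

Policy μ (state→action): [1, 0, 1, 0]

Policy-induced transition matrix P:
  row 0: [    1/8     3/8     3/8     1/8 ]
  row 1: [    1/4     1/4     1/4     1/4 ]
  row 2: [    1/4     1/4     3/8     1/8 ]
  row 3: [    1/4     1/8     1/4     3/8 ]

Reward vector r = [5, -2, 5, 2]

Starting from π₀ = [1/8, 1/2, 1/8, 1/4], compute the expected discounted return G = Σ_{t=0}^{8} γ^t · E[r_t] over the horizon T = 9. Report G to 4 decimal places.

t=0: π = [0.1250, 0.5000, 0.1250, 0.2500], E[r] = 0.7500, γ^t·E[r] = 0.750000, running G = 0.750000
t=1: π = [0.2344, 0.2344, 0.2813, 0.2500], E[r] = 2.6094, γ^t·E[r] = 1.826563, running G = 2.576563
t=2: π = [0.2207, 0.2480, 0.3145, 0.2168], E[r] = 2.6133, γ^t·E[r] = 1.280508, running G = 3.857070
t=3: π = [0.2224, 0.2505, 0.3169, 0.2102], E[r] = 2.6160, γ^t·E[r] = 0.897277, running G = 4.754347
t=4: π = [0.2222, 0.2515, 0.3174, 0.2089], E[r] = 2.6127, γ^t·E[r] = 0.627317, running G = 5.381664
t=5: π = [0.2222, 0.2517, 0.3175, 0.2087], E[r] = 2.6124, γ^t·E[r] = 0.439060, running G = 5.820724
t=6: π = [0.2222, 0.2517, 0.3175, 0.2086], E[r] = 2.6123, γ^t·E[r] = 0.307330, running G = 6.128053
t=7: π = [0.2222, 0.2517, 0.3175, 0.2086], E[r] = 2.6122, γ^t·E[r] = 0.215130, running G = 6.343183
t=8: π = [0.2222, 0.2517, 0.3175, 0.2086], E[r] = 2.6122, γ^t·E[r] = 0.150591, running G = 6.493774

G = 6.4938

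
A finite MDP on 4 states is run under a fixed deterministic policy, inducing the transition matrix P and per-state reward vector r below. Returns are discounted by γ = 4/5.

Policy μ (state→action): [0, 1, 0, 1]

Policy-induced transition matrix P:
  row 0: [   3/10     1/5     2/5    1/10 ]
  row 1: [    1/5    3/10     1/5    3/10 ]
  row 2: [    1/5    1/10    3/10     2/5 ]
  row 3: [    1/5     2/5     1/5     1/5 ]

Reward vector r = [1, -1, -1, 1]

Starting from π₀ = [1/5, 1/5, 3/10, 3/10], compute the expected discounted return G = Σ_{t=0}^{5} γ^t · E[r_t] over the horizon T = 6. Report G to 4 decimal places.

t=0: π = [0.2000, 0.2000, 0.3000, 0.3000], E[r] = 0.0000, γ^t·E[r] = 0.000000, running G = 0.000000
t=1: π = [0.2200, 0.2500, 0.2700, 0.2600], E[r] = -0.0400, γ^t·E[r] = -0.032000, running G = -0.032000
t=2: π = [0.2220, 0.2500, 0.2710, 0.2570], E[r] = -0.0420, γ^t·E[r] = -0.026880, running G = -0.058880
t=3: π = [0.2222, 0.2493, 0.2715, 0.2570], E[r] = -0.0416, γ^t·E[r] = -0.021299, running G = -0.080179
t=4: π = [0.2222, 0.2492, 0.2716, 0.2570], E[r] = -0.0415, γ^t·E[r] = -0.017015, running G = -0.097194
t=5: π = [0.2222, 0.2492, 0.2716, 0.2570], E[r] = -0.0415, γ^t·E[r] = -0.013608, running G = -0.110802

G = -0.1108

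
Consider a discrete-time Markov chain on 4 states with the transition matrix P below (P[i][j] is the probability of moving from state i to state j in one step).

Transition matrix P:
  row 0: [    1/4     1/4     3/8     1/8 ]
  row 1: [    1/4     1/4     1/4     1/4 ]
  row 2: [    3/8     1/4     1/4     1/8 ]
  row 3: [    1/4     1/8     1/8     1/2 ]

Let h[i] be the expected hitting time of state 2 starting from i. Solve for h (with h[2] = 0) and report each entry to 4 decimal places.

h = [3.4894, 4.0851, 0.0000, 4.7660]

First-step conditioning: h[2] = 0; for i ≠ 2, h[i] = 1 + Σ_k P[i][k]·h[k].
  h[0] = 1 + 1/4·h[0] + 1/4·h[1] + 1/8·h[3]
  h[1] = 1 + 1/4·h[0] + 1/4·h[1] + 1/4·h[3]
  h[3] = 1 + 1/4·h[0] + 1/8·h[1] + 1/2·h[3]
Solving the 3×3 linear system over states ≠ 2 gives exactly h = [164/47, 192/47, 0, 224/47] (h[2] = 0 is the target).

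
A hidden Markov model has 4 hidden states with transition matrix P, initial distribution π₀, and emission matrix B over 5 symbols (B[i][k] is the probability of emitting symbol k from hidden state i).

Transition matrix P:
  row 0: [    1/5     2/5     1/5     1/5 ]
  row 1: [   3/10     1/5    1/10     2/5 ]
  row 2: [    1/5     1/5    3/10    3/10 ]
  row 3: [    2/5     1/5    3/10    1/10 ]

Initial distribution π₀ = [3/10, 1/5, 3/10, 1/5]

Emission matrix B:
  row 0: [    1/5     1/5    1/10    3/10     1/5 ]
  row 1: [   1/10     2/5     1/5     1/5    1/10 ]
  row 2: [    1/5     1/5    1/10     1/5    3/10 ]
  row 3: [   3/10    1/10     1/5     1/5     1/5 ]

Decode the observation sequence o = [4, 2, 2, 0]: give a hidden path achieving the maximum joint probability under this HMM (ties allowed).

t=0: δ = [6.000e-02, 2.000e-02, 9.000e-02, 4.000e-02]  (obs o_0=4)
t=1: δ = [1.800e-03, 4.800e-03, 2.700e-03, 5.400e-03]  ψ = [2, 0, 2, 2]  (obs o_1=2)
t=2: δ = [2.160e-04, 2.160e-04, 1.620e-04, 3.840e-04]  ψ = [3, 3, 3, 1]  (obs o_2=2)
t=3: δ = [3.072e-05, 8.640e-06, 2.304e-05, 2.592e-05]  ψ = [3, 0, 3, 1]  (obs o_3=0)
backtrack: best end state = 0; path = [0, 1, 3, 0]

path = [0, 1, 3, 0]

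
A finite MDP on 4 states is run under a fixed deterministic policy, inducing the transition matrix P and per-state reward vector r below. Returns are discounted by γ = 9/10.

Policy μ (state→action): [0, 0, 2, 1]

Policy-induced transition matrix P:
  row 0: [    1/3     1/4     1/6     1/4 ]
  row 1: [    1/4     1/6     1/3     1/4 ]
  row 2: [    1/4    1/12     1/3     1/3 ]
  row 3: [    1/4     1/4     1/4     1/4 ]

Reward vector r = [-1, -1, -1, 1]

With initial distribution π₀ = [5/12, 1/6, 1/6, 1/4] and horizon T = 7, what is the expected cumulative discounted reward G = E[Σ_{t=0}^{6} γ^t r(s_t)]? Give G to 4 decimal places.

t=0: π = [0.4167, 0.1667, 0.1667, 0.2500], E[r] = -0.5000, γ^t·E[r] = -0.500000, running G = -0.500000
t=1: π = [0.2847, 0.2083, 0.2431, 0.2639], E[r] = -0.4722, γ^t·E[r] = -0.425000, running G = -0.925000
t=2: π = [0.2737, 0.1921, 0.2639, 0.2703], E[r] = -0.4595, γ^t·E[r] = -0.372188, running G = -1.297188
t=3: π = [0.2728, 0.1900, 0.2652, 0.2720], E[r] = -0.4560, γ^t·E[r] = -0.332438, running G = -1.629625
t=4: π = [0.2727, 0.1900, 0.2652, 0.2721], E[r] = -0.4558, γ^t·E[r] = -0.299051, running G = -1.928676
t=5: π = [0.2727, 0.1900, 0.2652, 0.2721], E[r] = -0.4558, γ^t·E[r] = -0.269145, running G = -2.197822
t=6: π = [0.2727, 0.1900, 0.2652, 0.2721], E[r] = -0.4558, γ^t·E[r] = -0.242231, running G = -2.440052

G = -2.4401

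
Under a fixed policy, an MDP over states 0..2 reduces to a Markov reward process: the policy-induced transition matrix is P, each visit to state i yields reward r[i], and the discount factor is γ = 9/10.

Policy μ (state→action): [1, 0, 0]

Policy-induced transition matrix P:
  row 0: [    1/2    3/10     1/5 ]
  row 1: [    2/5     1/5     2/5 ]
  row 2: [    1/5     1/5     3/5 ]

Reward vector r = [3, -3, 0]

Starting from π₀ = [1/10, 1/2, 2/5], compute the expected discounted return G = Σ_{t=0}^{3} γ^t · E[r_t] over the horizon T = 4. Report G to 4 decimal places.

t=0: π = [0.1000, 0.5000, 0.4000], E[r] = -1.2000, γ^t·E[r] = -1.200000, running G = -1.200000
t=1: π = [0.3300, 0.2100, 0.4600], E[r] = 0.3600, γ^t·E[r] = 0.324000, running G = -0.876000
t=2: π = [0.3410, 0.2330, 0.4260], E[r] = 0.3240, γ^t·E[r] = 0.262440, running G = -0.613560
t=3: π = [0.3489, 0.2341, 0.4170], E[r] = 0.3444, γ^t·E[r] = 0.251068, running G = -0.362492

G = -0.3625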